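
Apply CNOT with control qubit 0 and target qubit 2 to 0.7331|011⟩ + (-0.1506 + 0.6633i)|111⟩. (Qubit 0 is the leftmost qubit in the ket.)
0.7331|011⟩ + (-0.1506 + 0.6633i)|110⟩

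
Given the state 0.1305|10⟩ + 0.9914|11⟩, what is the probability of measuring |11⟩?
0.9829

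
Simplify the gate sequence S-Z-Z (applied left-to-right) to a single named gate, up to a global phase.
S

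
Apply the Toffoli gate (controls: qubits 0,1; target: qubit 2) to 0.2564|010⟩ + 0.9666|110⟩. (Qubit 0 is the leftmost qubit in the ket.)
0.2564|010⟩ + 0.9666|111⟩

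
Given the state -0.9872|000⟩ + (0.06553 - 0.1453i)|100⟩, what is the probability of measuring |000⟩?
0.9746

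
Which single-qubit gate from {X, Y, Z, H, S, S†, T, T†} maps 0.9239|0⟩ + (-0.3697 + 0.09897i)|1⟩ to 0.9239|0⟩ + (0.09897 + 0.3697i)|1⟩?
S†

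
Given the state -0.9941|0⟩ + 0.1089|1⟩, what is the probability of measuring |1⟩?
0.01186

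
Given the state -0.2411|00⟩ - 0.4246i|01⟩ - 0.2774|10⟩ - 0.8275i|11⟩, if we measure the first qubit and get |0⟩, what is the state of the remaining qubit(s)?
-0.4938|0⟩ - 0.8696i|1⟩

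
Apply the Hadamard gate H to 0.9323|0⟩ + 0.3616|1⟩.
0.9149|0⟩ + 0.4035|1⟩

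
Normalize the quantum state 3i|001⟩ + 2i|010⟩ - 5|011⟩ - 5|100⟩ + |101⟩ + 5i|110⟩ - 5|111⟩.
0.281i|001⟩ + 0.1873i|010⟩ - 0.4683|011⟩ - 0.4683|100⟩ + 0.09366|101⟩ + 0.4683i|110⟩ - 0.4683|111⟩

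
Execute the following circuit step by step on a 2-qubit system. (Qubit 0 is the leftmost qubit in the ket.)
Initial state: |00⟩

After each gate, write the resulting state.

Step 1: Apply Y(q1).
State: i|01⟩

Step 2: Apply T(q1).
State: (-1/√2 + (1/√2)i)|01⟩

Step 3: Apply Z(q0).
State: (-1/√2 + (1/√2)i)|01⟩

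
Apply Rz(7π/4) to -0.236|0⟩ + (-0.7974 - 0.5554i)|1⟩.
(0.218 + 0.09031i)|0⟩ + (0.9492 + 0.208i)|1⟩

Rz(7π/4) = [[e^(−iθ/2), 0], [0, e^(iθ/2)]] with e^(±iθ/2) = cos(θ/2) ± i·sin(θ/2); θ = 7π/4, cos(θ/2) ≈ -0.92388, sin(θ/2) ≈ 0.382683.
With a = amp(|0⟩) = -0.236 and b = amp(|1⟩) = (-0.7974 - 0.5554i):
new amp(|0⟩) = (-0.92388 - 0.382683i)·a = (0.218 + 0.09031i)
new amp(|1⟩) = (-0.92388 + 0.382683i)·b = (0.9492 + 0.208i)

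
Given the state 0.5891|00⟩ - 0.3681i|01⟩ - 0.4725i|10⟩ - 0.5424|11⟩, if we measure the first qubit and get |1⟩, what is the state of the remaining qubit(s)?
-0.6568i|0⟩ - 0.754|1⟩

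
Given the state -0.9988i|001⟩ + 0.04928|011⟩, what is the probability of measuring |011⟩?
0.002429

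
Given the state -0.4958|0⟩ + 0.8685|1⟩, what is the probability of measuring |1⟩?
0.7543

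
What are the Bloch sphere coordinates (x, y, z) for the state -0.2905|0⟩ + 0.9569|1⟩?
(-0.556, 0, -0.8313)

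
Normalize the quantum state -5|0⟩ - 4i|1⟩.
-0.7809|0⟩ - 0.6247i|1⟩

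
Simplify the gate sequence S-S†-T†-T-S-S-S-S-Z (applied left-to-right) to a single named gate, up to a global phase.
Z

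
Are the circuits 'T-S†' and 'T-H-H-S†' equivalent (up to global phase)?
Yes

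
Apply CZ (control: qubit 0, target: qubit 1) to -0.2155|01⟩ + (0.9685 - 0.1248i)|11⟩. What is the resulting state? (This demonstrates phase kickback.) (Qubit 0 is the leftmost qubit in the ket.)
-0.2155|01⟩ + (-0.9685 + 0.1248i)|11⟩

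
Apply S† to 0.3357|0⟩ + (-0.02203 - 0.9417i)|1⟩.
0.3357|0⟩ + (-0.9417 + 0.02203i)|1⟩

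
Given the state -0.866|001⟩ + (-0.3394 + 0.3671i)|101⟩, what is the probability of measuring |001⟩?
0.75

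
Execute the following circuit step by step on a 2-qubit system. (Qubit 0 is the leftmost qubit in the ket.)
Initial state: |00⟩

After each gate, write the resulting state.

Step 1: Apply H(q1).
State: 1/√2|00⟩ + 1/√2|01⟩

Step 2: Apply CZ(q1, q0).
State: 1/√2|00⟩ + 1/√2|01⟩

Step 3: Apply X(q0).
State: 1/√2|10⟩ + 1/√2|11⟩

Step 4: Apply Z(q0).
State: -1/√2|10⟩ - 1/√2|11⟩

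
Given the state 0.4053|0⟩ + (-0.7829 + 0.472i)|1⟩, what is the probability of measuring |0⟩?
0.1643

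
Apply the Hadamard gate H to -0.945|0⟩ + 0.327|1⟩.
-0.437|0⟩ - 0.8994|1⟩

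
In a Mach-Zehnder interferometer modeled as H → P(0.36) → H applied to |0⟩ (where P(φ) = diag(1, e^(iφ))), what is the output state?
(0.9679 + 0.1761i)|0⟩ + (0.03205 - 0.1761i)|1⟩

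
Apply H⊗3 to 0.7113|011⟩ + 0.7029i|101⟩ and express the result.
(0.2515 + 0.2485i)|000⟩ + (-0.2515 - 0.2485i)|001⟩ + (-0.2515 + 0.2485i)|010⟩ + (0.2515 - 0.2485i)|011⟩ + (0.2515 - 0.2485i)|100⟩ + (-0.2515 + 0.2485i)|101⟩ + (-0.2515 - 0.2485i)|110⟩ + (0.2515 + 0.2485i)|111⟩

H⊗3 gives amp(|y⟩) = (1/2√2) Σ_x (−1)^(x·y) amp(|x⟩), where x·y is the number of positions in which both x and y have a 1.
|000⟩: (0.7113 + 0.7029i)/(2√2) = (0.2515 + 0.2485i)
|001⟩: (-0.7113 - 0.7029i)/(2√2) = (-0.2515 - 0.2485i)
|010⟩: (-0.7113 + 0.7029i)/(2√2) = (-0.2515 + 0.2485i)
|011⟩: (0.7113 - 0.7029i)/(2√2) = (0.2515 - 0.2485i)
|100⟩: (0.7113 - 0.7029i)/(2√2) = (0.2515 - 0.2485i)
|101⟩: (-0.7113 + 0.7029i)/(2√2) = (-0.2515 + 0.2485i)
|110⟩: (-0.7113 - 0.7029i)/(2√2) = (-0.2515 - 0.2485i)
|111⟩: (0.7113 + 0.7029i)/(2√2) = (0.2515 + 0.2485i)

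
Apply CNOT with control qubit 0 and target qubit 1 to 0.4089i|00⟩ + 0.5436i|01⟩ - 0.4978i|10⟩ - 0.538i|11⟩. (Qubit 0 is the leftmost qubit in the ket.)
0.4089i|00⟩ + 0.5436i|01⟩ - 0.538i|10⟩ - 0.4978i|11⟩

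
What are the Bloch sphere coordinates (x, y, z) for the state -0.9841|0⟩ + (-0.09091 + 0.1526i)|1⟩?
(0.1789, -0.3003, 0.9369)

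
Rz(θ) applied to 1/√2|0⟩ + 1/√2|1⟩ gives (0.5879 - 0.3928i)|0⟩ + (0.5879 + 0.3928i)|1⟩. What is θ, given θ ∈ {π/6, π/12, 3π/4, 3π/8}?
3π/8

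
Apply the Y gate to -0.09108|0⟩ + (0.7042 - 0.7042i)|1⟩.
(-0.7042 - 0.7042i)|0⟩ - 0.09108i|1⟩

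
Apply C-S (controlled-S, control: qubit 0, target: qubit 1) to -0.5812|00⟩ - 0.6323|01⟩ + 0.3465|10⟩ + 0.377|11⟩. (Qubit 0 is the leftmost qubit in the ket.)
-0.5812|00⟩ - 0.6323|01⟩ + 0.3465|10⟩ + 0.377i|11⟩

C-S leaves the control-|0⟩ kets |00⟩, |01⟩ unchanged and applies S to qubit 1 on the control-|1⟩ pair (|10⟩, |11⟩).
S = [[1, 0], [0, i]].
With a = amp(|10⟩) = 0.3465 and b = amp(|11⟩) = 0.377:
new amp(|10⟩) = (1)·a = 0.3465
new amp(|11⟩) = (i)·b = 0.377i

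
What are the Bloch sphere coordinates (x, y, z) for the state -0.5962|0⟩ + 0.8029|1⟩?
(-0.9574, 0, -0.2892)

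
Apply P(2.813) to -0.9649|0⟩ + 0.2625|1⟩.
-0.9649|0⟩ + (-0.2485 + 0.08471i)|1⟩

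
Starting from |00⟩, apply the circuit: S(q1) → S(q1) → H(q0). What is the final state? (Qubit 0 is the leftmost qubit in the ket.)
1/√2|00⟩ + 1/√2|10⟩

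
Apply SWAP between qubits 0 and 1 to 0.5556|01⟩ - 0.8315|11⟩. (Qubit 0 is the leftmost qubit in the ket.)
0.5556|10⟩ - 0.8315|11⟩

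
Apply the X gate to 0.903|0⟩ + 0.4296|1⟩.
0.4296|0⟩ + 0.903|1⟩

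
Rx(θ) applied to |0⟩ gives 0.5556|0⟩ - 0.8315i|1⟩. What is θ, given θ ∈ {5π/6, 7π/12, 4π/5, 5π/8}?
5π/8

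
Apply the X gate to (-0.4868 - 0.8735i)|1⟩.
(-0.4868 - 0.8735i)|0⟩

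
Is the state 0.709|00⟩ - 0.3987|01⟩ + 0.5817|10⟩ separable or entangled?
Entangled

Writing the state as a|00⟩ + b|01⟩ + c|10⟩ + d|11⟩, it is a product state iff ad − bc = 0.
Here (a, b, c, d) = (0.709, -0.3987, 0.5817, 0): ad − bc = (0.709)(0) − (-0.3987)(0.5817) = 0.2319 ≠ 0, so the state is entangled.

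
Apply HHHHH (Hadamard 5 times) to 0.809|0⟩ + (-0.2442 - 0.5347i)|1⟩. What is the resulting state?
(0.3994 - 0.3781i)|0⟩ + (0.7447 + 0.3781i)|1⟩

H² = I, so H^5 = H: a single Hadamard. With (a, b) = (0.809, (-0.2442 - 0.5347i)), H gives ((a + b)/√2, (a − b)/√2) = ((0.3994 - 0.3781i), (0.7447 + 0.3781i)).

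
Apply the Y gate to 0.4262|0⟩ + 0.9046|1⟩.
-0.9046i|0⟩ + 0.4262i|1⟩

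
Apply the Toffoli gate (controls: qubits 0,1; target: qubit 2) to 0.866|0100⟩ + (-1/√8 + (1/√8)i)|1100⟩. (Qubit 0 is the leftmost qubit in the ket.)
0.866|0100⟩ + (-1/√8 + (1/√8)i)|1110⟩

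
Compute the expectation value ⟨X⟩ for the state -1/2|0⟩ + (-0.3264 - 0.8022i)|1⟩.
0.3264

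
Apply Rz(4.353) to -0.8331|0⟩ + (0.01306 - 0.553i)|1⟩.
(0.4743 + 0.6849i)|0⟩ + (0.4472 + 0.3256i)|1⟩

Rz(4.353) = [[e^(−iθ/2), 0], [0, e^(iθ/2)]] with e^(±iθ/2) = cos(θ/2) ± i·sin(θ/2); θ = 4.353, cos(θ/2) ≈ -0.569341, sin(θ/2) ≈ 0.822102.
With a = amp(|0⟩) = -0.8331 and b = amp(|1⟩) = (0.01306 - 0.553i):
new amp(|0⟩) = (-0.569341 - 0.822102i)·a = (0.4743 + 0.6849i)
new amp(|1⟩) = (-0.569341 + 0.822102i)·b = (0.4472 + 0.3256i)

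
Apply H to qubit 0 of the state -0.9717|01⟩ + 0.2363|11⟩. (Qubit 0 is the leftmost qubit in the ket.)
-0.52|01⟩ - 0.8542|11⟩

H on qubit 0 mixes each pair of kets that differ only in qubit 0: amplitudes (a, b) of (|…0…⟩, |…1…⟩) become ((a + b)/√2, (a − b)/√2). Kets absent from the input have amplitude 0.
(|01⟩, |11⟩): (a, b) = (-0.9717, 0.2363) → (-0.52, -0.8542)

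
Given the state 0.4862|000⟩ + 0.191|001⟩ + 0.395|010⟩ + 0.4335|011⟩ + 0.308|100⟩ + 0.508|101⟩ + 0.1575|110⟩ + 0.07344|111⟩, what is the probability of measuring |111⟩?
0.005393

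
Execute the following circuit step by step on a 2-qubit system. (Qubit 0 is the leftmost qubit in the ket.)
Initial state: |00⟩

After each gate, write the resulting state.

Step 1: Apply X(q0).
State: |10⟩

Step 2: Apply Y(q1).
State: i|11⟩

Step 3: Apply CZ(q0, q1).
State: -i|11⟩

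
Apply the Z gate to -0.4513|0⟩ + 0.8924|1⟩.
-0.4513|0⟩ - 0.8924|1⟩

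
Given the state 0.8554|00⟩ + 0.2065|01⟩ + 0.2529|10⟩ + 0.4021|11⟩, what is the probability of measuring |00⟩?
0.7317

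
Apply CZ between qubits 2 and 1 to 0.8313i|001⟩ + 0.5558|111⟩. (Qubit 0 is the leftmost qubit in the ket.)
0.8313i|001⟩ - 0.5558|111⟩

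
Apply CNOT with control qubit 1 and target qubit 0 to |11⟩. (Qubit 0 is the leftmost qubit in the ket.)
|01⟩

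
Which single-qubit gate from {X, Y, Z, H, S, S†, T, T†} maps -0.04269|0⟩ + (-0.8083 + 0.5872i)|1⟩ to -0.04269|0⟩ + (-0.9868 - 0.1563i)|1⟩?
T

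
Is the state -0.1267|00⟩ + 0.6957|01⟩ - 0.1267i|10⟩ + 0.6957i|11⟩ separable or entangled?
Separable

Writing the state as a|00⟩ + b|01⟩ + c|10⟩ + d|11⟩, it is a product state iff ad − bc = 0.
Here (a, b, c, d) = (-0.1267, 0.6957, -0.1267i, 0.6957i): ad − bc = (-0.1267)(0.6957i) − (0.6957)(-0.1267i) = 0, so the state is separable.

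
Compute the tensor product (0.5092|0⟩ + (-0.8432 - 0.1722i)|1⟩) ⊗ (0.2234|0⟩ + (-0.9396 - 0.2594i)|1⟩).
0.1138|00⟩ + (-0.4784 - 0.1321i)|01⟩ + (-0.1884 - 0.03847i)|10⟩ + (0.7476 + 0.3805i)|11⟩

amp(|b₁b₂…⟩) = product of the factor amplitudes for bits b₁, b₂, …; only kets whose every factor amplitude is nonzero survive.
|00⟩: (0.5092)(0.2234) = 0.1138
|01⟩: (0.5092)(-0.9396 - 0.2594i) = (-0.4784 - 0.1321i)
|10⟩: (-0.8432 - 0.1722i)(0.2234) = (-0.1884 - 0.03847i)
|11⟩: (-0.8432 - 0.1722i)(-0.9396 - 0.2594i) = (0.7476 + 0.3805i)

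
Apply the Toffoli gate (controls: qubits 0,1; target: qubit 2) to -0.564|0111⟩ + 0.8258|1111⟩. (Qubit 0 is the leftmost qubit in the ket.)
-0.564|0111⟩ + 0.8258|1101⟩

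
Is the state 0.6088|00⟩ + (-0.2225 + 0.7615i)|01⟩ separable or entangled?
Separable

Writing the state as a|00⟩ + b|01⟩ + c|10⟩ + d|11⟩, it is a product state iff ad − bc = 0.
Here (a, b, c, d) = (0.6088, (-0.2225 + 0.7615i), 0, 0): ad − bc = (0.6088)(0) − (-0.2225 + 0.7615i)(0) = 0, so the state is separable.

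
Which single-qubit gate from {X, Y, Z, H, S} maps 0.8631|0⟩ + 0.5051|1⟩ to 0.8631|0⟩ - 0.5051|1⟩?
Z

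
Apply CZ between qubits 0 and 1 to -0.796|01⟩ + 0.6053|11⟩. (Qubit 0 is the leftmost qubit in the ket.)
-0.796|01⟩ - 0.6053|11⟩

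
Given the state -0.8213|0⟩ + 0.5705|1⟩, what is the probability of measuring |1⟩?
0.3255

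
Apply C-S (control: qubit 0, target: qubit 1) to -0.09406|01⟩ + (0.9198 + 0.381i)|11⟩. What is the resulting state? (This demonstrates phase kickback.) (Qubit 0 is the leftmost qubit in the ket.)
-0.09406|01⟩ + (-0.381 + 0.9198i)|11⟩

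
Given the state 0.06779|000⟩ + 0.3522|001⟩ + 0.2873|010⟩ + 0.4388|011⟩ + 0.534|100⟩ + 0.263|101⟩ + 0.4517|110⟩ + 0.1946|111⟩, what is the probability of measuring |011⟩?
0.1925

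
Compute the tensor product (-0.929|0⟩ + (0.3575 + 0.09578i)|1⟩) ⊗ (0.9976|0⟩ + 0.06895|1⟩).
-0.9268|00⟩ - 0.06405|01⟩ + (0.3566 + 0.09555i)|10⟩ + (0.02465 + 0.006604i)|11⟩

amp(|b₁b₂…⟩) = product of the factor amplitudes for bits b₁, b₂, …; only kets whose every factor amplitude is nonzero survive.
|00⟩: (-0.929)(0.9976) = -0.9268
|01⟩: (-0.929)(0.06895) = -0.06405
|10⟩: (0.3575 + 0.09578i)(0.9976) = (0.3566 + 0.09555i)
|11⟩: (0.3575 + 0.09578i)(0.06895) = (0.02465 + 0.006604i)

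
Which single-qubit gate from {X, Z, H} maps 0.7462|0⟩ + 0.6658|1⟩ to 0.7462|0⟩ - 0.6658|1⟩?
Z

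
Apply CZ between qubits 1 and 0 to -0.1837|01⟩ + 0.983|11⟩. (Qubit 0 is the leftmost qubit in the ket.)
-0.1837|01⟩ - 0.983|11⟩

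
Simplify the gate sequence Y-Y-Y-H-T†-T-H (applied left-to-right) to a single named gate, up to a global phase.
Y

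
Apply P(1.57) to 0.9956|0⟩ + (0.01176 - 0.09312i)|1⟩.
0.9956|0⟩ + (0.09313 + 0.01169i)|1⟩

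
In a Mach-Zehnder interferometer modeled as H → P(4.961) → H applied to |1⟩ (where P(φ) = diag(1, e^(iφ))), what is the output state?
(0.377 + 0.4846i)|0⟩ + (0.623 - 0.4846i)|1⟩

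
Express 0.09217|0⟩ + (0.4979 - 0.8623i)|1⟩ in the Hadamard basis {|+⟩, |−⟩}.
(0.4172 - 0.6097i)|+⟩ + (-0.2869 + 0.6097i)|−⟩

With |ψ⟩ = α|0⟩ + β|1⟩, the Hadamard-basis coefficients are ⟨+|ψ⟩ = (α + β)/√2 and ⟨−|ψ⟩ = (α − β)/√2.
Here α = 0.09217, β = (0.4979 - 0.8623i): (α + β)/√2 = (0.4172 - 0.6097i), (α − β)/√2 = (-0.2869 + 0.6097i).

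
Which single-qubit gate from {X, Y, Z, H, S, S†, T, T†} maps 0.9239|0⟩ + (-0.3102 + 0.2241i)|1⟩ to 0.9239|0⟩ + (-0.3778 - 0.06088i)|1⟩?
T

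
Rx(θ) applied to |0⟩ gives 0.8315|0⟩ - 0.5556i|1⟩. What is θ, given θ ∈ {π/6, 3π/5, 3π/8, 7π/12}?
3π/8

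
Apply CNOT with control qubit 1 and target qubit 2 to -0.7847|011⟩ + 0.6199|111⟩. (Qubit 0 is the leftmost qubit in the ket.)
-0.7847|010⟩ + 0.6199|110⟩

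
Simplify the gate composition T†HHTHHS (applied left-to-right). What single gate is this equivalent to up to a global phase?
S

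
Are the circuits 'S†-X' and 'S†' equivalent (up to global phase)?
No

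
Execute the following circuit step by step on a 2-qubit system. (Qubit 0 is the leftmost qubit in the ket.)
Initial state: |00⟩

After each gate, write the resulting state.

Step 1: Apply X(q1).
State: |01⟩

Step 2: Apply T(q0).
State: |01⟩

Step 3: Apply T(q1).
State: (1/√2 + (1/√2)i)|01⟩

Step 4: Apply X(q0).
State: (1/√2 + (1/√2)i)|11⟩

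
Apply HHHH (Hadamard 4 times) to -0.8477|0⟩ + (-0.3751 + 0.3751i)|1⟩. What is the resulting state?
-0.8477|0⟩ + (-0.3751 + 0.3751i)|1⟩

H² = I, so an even number of Hadamards cancels: H^4 = I and the state is unchanged.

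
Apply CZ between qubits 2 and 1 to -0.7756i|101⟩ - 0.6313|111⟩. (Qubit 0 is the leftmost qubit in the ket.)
-0.7756i|101⟩ + 0.6313|111⟩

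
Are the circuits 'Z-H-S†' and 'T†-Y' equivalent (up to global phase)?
No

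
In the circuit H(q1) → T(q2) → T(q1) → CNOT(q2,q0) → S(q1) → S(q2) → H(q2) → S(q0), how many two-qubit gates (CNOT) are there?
1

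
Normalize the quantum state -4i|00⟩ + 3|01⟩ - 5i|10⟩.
-0.5657i|00⟩ + 0.4243|01⟩ - (1/√2)i|10⟩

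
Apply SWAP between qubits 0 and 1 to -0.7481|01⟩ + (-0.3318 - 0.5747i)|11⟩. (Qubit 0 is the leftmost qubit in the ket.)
-0.7481|10⟩ + (-0.3318 - 0.5747i)|11⟩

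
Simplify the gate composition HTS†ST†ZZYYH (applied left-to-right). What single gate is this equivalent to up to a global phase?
I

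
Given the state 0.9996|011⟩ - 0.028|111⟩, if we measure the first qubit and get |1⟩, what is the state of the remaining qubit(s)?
-|11⟩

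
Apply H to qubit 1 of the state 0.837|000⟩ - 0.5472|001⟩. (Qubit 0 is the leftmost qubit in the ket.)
0.5918|000⟩ - 0.3869|001⟩ + 0.5918|010⟩ - 0.3869|011⟩

H on qubit 1 mixes each pair of kets that differ only in qubit 1: amplitudes (a, b) of (|…0…⟩, |…1…⟩) become ((a + b)/√2, (a − b)/√2). Kets absent from the input have amplitude 0.
(|000⟩, |010⟩): (a, b) = (0.837, 0) → (0.5918, 0.5918)
(|001⟩, |011⟩): (a, b) = (-0.5472, 0) → (-0.3869, -0.3869)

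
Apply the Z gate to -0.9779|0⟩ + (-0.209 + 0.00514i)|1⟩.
-0.9779|0⟩ + (0.209 - 0.00514i)|1⟩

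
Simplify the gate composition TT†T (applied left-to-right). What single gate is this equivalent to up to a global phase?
T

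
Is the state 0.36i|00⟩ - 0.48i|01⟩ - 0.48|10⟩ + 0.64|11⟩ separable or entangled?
Separable

Writing the state as a|00⟩ + b|01⟩ + c|10⟩ + d|11⟩, it is a product state iff ad − bc = 0.
Here (a, b, c, d) = (0.36i, -0.48i, -0.48, 0.64): ad − bc = (0.36i)(0.64) − (-0.48i)(-0.48) = 0, so the state is separable.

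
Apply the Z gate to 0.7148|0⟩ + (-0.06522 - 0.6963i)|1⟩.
0.7148|0⟩ + (0.06522 + 0.6963i)|1⟩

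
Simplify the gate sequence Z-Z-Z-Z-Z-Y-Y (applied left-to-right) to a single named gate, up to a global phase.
Z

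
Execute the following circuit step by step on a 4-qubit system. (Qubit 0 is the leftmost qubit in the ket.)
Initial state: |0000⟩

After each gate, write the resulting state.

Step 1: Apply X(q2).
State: |0010⟩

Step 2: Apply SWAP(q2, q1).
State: |0100⟩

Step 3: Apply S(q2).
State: |0100⟩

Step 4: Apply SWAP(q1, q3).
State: |0001⟩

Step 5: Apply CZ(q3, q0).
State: |0001⟩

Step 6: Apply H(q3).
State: 1/√2|0000⟩ - 1/√2|0001⟩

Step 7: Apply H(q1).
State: 1/2|0000⟩ - 1/2|0001⟩ + 1/2|0100⟩ - 1/2|0101⟩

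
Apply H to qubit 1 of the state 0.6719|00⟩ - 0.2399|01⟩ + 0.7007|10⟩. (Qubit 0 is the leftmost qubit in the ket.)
0.3055|00⟩ + 0.6447|01⟩ + 0.4955|10⟩ + 0.4955|11⟩

H on qubit 1 mixes each pair of kets that differ only in qubit 1: amplitudes (a, b) of (|…0…⟩, |…1…⟩) become ((a + b)/√2, (a − b)/√2). Kets absent from the input have amplitude 0.
(|00⟩, |01⟩): (a, b) = (0.6719, -0.2399) → (0.3055, 0.6447)
(|10⟩, |11⟩): (a, b) = (0.7007, 0) → (0.4955, 0.4955)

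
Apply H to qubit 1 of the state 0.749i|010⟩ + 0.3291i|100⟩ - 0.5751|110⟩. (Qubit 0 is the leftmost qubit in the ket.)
0.5296i|000⟩ - 0.5296i|010⟩ + (-0.4067 + 0.2327i)|100⟩ + (0.4067 + 0.2327i)|110⟩

H on qubit 1 mixes each pair of kets that differ only in qubit 1: amplitudes (a, b) of (|…0…⟩, |…1…⟩) become ((a + b)/√2, (a − b)/√2). Kets absent from the input have amplitude 0.
(|000⟩, |010⟩): (a, b) = (0, 0.749i) → (0.5296i, -0.5296i)
(|100⟩, |110⟩): (a, b) = (0.3291i, -0.5751) → ((-0.4067 + 0.2327i), (0.4067 + 0.2327i))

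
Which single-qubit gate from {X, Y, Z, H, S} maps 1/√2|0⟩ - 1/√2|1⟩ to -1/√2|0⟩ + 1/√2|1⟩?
X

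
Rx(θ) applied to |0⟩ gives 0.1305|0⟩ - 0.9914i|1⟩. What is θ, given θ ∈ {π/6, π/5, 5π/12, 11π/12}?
11π/12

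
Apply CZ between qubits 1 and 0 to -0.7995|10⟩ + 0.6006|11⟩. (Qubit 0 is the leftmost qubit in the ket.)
-0.7995|10⟩ - 0.6006|11⟩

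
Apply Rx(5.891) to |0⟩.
-0.9808|0⟩ - 0.1948i|1⟩

Rx(5.891) = [[cos(θ/2), −i·sin(θ/2)], [−i·sin(θ/2), cos(θ/2)]]; θ = 5.891, cos(θ/2) ≈ -0.980835, sin(θ/2) ≈ 0.194838.
With a = amp(|0⟩) = 1 and b = amp(|1⟩) = 0:
new amp(|0⟩) = (-0.980835)·a + (-0.194838i)·b = -0.9808
new amp(|1⟩) = (-0.194838i)·a + (-0.980835)·b = -0.1948i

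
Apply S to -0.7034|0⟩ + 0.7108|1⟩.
-0.7034|0⟩ + 0.7108i|1⟩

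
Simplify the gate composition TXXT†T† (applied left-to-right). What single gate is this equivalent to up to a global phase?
T†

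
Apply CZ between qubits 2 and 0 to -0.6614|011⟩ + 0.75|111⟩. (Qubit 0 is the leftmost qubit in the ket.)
-0.6614|011⟩ - 0.75|111⟩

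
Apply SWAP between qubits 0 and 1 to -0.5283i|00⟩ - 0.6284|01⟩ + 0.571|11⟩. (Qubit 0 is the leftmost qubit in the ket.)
-0.5283i|00⟩ - 0.6284|10⟩ + 0.571|11⟩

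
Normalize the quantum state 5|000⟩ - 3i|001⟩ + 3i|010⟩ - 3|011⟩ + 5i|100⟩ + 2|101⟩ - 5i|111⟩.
0.4856|000⟩ - 0.2914i|001⟩ + 0.2914i|010⟩ - 0.2914|011⟩ + 0.4856i|100⟩ + 0.1943|101⟩ - 0.4856i|111⟩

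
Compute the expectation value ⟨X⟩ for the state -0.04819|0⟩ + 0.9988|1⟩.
-0.09626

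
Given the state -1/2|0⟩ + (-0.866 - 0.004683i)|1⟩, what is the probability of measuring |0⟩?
1/4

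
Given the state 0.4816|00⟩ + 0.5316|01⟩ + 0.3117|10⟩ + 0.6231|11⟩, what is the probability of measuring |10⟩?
0.09716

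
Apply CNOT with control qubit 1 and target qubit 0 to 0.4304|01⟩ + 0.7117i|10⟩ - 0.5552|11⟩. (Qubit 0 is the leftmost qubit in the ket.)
-0.5552|01⟩ + 0.7117i|10⟩ + 0.4304|11⟩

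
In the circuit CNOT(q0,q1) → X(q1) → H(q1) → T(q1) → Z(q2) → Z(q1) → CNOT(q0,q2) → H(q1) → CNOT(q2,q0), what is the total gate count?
9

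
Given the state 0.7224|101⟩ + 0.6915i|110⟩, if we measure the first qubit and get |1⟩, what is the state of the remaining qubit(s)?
0.7224|01⟩ + 0.6915i|10⟩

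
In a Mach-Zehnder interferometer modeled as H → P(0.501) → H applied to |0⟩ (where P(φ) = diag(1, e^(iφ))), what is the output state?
(0.9386 + 0.2402i)|0⟩ + (0.06145 - 0.2402i)|1⟩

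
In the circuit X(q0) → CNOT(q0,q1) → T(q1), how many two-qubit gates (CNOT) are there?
1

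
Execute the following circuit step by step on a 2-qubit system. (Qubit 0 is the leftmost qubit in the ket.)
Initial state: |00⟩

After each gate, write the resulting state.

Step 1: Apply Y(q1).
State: i|01⟩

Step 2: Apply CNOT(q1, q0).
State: i|11⟩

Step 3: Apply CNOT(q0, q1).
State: i|10⟩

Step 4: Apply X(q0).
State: i|00⟩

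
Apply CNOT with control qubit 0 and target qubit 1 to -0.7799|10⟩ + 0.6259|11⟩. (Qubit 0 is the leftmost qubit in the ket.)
0.6259|10⟩ - 0.7799|11⟩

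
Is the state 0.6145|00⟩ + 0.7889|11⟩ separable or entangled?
Entangled

Writing the state as a|00⟩ + b|01⟩ + c|10⟩ + d|11⟩, it is a product state iff ad − bc = 0.
Here (a, b, c, d) = (0.6145, 0, 0, 0.7889): ad − bc = (0.6145)(0.7889) − (0)(0) = 0.4848 ≠ 0, so the state is entangled.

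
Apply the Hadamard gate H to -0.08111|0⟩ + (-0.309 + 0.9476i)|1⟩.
(-0.2758 + 0.6701i)|0⟩ + (0.1611 - 0.6701i)|1⟩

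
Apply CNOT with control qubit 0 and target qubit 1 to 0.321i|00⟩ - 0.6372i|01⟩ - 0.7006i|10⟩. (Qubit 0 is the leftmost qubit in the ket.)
0.321i|00⟩ - 0.6372i|01⟩ - 0.7006i|11⟩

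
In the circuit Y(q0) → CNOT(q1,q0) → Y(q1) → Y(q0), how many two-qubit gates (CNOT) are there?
1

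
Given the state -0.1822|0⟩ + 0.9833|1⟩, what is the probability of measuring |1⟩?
0.9669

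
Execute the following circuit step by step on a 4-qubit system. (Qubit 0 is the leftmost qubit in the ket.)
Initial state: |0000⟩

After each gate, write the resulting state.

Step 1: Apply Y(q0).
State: i|1000⟩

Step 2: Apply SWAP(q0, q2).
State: i|0010⟩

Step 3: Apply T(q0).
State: i|0010⟩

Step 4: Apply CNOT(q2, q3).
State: i|0011⟩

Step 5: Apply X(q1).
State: i|0111⟩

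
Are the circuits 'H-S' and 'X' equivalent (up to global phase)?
No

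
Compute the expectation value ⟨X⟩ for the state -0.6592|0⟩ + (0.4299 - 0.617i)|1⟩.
-0.5668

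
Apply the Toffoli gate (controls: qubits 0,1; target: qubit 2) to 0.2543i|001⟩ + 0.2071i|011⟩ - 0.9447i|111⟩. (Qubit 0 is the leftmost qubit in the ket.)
0.2543i|001⟩ + 0.2071i|011⟩ - 0.9447i|110⟩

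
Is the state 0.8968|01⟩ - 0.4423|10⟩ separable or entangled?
Entangled

Writing the state as a|00⟩ + b|01⟩ + c|10⟩ + d|11⟩, it is a product state iff ad − bc = 0.
Here (a, b, c, d) = (0, 0.8968, -0.4423, 0): ad − bc = (0)(0) − (0.8968)(-0.4423) = 0.3967 ≠ 0, so the state is entangled.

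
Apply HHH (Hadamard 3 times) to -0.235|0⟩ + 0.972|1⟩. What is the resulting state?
0.5211|0⟩ - 0.8535|1⟩

H² = I, so H^3 = H: a single Hadamard. With (a, b) = (-0.235, 0.972), H gives ((a + b)/√2, (a − b)/√2) = (0.5211, -0.8535).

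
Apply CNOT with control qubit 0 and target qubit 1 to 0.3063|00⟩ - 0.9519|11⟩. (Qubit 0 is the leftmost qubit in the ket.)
0.3063|00⟩ - 0.9519|10⟩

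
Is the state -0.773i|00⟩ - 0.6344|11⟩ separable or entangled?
Entangled

Writing the state as a|00⟩ + b|01⟩ + c|10⟩ + d|11⟩, it is a product state iff ad − bc = 0.
Here (a, b, c, d) = (-0.773i, 0, 0, -0.6344): ad − bc = (-0.773i)(-0.6344) − (0)(0) = 0.4904i ≠ 0, so the state is entangled.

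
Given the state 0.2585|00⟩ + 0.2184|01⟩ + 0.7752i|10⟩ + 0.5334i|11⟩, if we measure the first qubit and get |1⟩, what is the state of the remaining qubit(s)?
0.8238i|0⟩ + 0.5669i|1⟩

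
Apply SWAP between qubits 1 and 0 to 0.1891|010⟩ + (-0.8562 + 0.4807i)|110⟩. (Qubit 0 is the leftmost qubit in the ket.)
0.1891|100⟩ + (-0.8562 + 0.4807i)|110⟩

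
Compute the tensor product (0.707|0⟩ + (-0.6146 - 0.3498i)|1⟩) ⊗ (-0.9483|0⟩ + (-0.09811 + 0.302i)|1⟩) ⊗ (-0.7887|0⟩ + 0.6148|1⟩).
0.5288|000⟩ - 0.4122|001⟩ + (0.05471 - 0.1684i)|010⟩ + (-0.04264 + 0.1313i)|011⟩ + (-0.4597 - 0.2616i)|100⟩ + (0.3583 + 0.2039i)|101⟩ + (-0.1309 + 0.1193i)|110⟩ + (0.102 - 0.09301i)|111⟩

amp(|b₁b₂…⟩) = product of the factor amplitudes for bits b₁, b₂, …; only kets whose every factor amplitude is nonzero survive.
|000⟩: (0.707)(-0.9483)(-0.7887) = 0.5288
|001⟩: (0.707)(-0.9483)(0.6148) = -0.4122
|010⟩: (0.707)(-0.09811 + 0.302i)(-0.7887) = (0.05471 - 0.1684i)
|011⟩: (0.707)(-0.09811 + 0.302i)(0.6148) = (-0.04264 + 0.1313i)
|100⟩: (-0.6146 - 0.3498i)(-0.9483)(-0.7887) = (-0.4597 - 0.2616i)
|101⟩: (-0.6146 - 0.3498i)(-0.9483)(0.6148) = (0.3583 + 0.2039i)
|110⟩: (-0.6146 - 0.3498i)(-0.09811 + 0.302i)(-0.7887) = (-0.1309 + 0.1193i)
|111⟩: (-0.6146 - 0.3498i)(-0.09811 + 0.302i)(0.6148) = (0.102 - 0.09301i)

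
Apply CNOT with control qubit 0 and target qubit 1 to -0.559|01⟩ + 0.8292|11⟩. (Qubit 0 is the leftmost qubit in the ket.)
-0.559|01⟩ + 0.8292|10⟩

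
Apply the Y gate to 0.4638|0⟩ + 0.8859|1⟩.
-0.8859i|0⟩ + 0.4638i|1⟩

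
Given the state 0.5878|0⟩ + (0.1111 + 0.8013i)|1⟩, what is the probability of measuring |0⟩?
0.3455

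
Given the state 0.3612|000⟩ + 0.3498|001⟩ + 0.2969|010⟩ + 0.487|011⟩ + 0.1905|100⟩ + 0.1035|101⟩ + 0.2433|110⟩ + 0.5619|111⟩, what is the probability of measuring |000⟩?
0.1305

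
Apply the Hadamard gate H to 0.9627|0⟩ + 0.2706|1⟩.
0.8721|0⟩ + 0.4894|1⟩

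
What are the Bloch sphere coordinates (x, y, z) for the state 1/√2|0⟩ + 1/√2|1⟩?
(1, 0, 0)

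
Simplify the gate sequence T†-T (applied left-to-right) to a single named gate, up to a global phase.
I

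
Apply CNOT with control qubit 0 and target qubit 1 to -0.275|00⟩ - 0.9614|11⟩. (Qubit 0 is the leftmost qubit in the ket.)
-0.275|00⟩ - 0.9614|10⟩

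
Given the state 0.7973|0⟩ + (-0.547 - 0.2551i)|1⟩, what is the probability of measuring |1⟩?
0.3643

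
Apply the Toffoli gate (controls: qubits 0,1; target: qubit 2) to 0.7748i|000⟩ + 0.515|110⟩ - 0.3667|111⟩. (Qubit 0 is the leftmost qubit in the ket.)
0.7748i|000⟩ - 0.3667|110⟩ + 0.515|111⟩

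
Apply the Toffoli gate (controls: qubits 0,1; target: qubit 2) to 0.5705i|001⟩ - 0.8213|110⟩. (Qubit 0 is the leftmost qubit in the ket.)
0.5705i|001⟩ - 0.8213|111⟩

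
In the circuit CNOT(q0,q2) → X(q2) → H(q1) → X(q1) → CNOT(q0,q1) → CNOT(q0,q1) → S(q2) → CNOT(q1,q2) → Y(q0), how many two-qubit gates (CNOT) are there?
4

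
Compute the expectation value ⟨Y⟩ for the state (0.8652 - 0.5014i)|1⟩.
0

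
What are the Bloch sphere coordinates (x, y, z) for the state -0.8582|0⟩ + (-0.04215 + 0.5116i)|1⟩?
(0.07235, -0.8781, 0.473)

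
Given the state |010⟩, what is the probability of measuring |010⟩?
1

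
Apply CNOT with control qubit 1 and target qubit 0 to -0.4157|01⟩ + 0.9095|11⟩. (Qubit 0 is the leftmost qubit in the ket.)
0.9095|01⟩ - 0.4157|11⟩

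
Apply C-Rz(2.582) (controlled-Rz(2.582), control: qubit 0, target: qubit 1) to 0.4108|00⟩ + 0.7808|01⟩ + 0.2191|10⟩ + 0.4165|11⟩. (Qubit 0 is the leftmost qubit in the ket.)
0.4108|00⟩ + 0.7808|01⟩ + (0.06051 - 0.2106i)|10⟩ + (0.115 + 0.4003i)|11⟩

C-Rz(2.582) leaves the control-|0⟩ kets |00⟩, |01⟩ unchanged and applies Rz(2.582) to qubit 1 on the control-|1⟩ pair (|10⟩, |11⟩).
Rz(2.582) = [[e^(−iθ/2), 0], [0, e^(iθ/2)]] with e^(±iθ/2) = cos(θ/2) ± i·sin(θ/2); θ = 2.582, cos(θ/2) ≈ 0.27616, sin(θ/2) ≈ 0.961112.
With a = amp(|10⟩) = 0.2191 and b = amp(|11⟩) = 0.4165:
new amp(|10⟩) = (0.27616 - 0.961112i)·a = (0.06051 - 0.2106i)
new amp(|11⟩) = (0.27616 + 0.961112i)·b = (0.115 + 0.4003i)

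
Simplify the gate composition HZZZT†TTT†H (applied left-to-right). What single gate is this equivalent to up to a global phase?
X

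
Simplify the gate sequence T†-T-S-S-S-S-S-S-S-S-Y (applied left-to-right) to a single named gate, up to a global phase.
Y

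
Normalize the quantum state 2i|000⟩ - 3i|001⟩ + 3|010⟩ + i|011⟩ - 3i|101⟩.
(1/√8)i|000⟩ - 0.5303i|001⟩ + 0.5303|010⟩ + 0.1768i|011⟩ - 0.5303i|101⟩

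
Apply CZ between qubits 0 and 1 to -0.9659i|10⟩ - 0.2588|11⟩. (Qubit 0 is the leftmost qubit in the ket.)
-0.9659i|10⟩ + 0.2588|11⟩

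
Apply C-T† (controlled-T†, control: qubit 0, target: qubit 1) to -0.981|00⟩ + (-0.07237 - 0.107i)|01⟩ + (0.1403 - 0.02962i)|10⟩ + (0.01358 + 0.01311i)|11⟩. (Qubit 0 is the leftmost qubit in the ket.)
-0.981|00⟩ + (-0.07237 - 0.107i)|01⟩ + (0.1403 - 0.02962i)|10⟩ + (0.01887 - 0.0003323i)|11⟩

C-T† leaves the control-|0⟩ kets |00⟩, |01⟩ unchanged and applies T† to qubit 1 on the control-|1⟩ pair (|10⟩, |11⟩).
T† = [[1, 0], [0, (1/√2 - (1/√2)i)]].
With a = amp(|10⟩) = (0.1403 - 0.02962i) and b = amp(|11⟩) = (0.01358 + 0.01311i):
new amp(|10⟩) = (1)·a = (0.1403 - 0.02962i)
new amp(|11⟩) = (1/√2 - (1/√2)i)·b = (0.01887 - 0.0003323i)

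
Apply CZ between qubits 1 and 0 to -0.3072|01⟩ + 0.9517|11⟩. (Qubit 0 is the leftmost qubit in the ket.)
-0.3072|01⟩ - 0.9517|11⟩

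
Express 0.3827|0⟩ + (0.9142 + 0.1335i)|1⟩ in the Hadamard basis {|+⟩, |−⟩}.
(0.917 + 0.0944i)|+⟩ + (-0.3758 - 0.0944i)|−⟩

With |ψ⟩ = α|0⟩ + β|1⟩, the Hadamard-basis coefficients are ⟨+|ψ⟩ = (α + β)/√2 and ⟨−|ψ⟩ = (α − β)/√2.
Here α = 0.3827, β = (0.9142 + 0.1335i): (α + β)/√2 = (0.917 + 0.0944i), (α − β)/√2 = (-0.3758 - 0.0944i).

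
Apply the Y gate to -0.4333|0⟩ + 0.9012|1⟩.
-0.9012i|0⟩ - 0.4333i|1⟩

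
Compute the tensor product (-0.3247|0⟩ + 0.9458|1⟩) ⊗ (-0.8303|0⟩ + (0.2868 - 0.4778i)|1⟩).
0.2696|00⟩ + (-0.09312 + 0.1551i)|01⟩ - 0.7853|10⟩ + (0.2713 - 0.4519i)|11⟩

amp(|b₁b₂…⟩) = product of the factor amplitudes for bits b₁, b₂, …; only kets whose every factor amplitude is nonzero survive.
|00⟩: (-0.3247)(-0.8303) = 0.2696
|01⟩: (-0.3247)(0.2868 - 0.4778i) = (-0.09312 + 0.1551i)
|10⟩: (0.9458)(-0.8303) = -0.7853
|11⟩: (0.9458)(0.2868 - 0.4778i) = (0.2713 - 0.4519i)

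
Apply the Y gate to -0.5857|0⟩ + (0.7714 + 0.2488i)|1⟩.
(0.2488 - 0.7714i)|0⟩ - 0.5857i|1⟩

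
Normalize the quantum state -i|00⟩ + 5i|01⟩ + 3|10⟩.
-0.169i|00⟩ + 0.8452i|01⟩ + 0.5071|10⟩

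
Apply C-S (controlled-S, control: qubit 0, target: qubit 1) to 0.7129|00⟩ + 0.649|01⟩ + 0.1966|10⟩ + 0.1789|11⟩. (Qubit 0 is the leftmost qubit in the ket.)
0.7129|00⟩ + 0.649|01⟩ + 0.1966|10⟩ + 0.1789i|11⟩

C-S leaves the control-|0⟩ kets |00⟩, |01⟩ unchanged and applies S to qubit 1 on the control-|1⟩ pair (|10⟩, |11⟩).
S = [[1, 0], [0, i]].
With a = amp(|10⟩) = 0.1966 and b = amp(|11⟩) = 0.1789:
new amp(|10⟩) = (1)·a = 0.1966
new amp(|11⟩) = (i)·b = 0.1789i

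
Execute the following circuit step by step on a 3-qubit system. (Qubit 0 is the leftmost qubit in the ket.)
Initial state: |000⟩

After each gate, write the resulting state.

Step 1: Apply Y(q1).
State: i|010⟩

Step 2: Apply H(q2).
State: (1/√2)i|010⟩ + (1/√2)i|011⟩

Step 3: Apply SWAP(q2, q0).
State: (1/√2)i|010⟩ + (1/√2)i|110⟩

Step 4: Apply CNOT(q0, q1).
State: (1/√2)i|010⟩ + (1/√2)i|100⟩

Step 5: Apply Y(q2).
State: -1/√2|011⟩ - 1/√2|101⟩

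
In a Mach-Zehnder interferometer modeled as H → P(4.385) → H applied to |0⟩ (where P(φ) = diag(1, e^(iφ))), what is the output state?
(0.3392 - 0.4734i)|0⟩ + (0.6608 + 0.4734i)|1⟩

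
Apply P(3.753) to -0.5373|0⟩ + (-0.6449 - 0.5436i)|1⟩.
-0.5373|0⟩ + (0.216 + 0.8153i)|1⟩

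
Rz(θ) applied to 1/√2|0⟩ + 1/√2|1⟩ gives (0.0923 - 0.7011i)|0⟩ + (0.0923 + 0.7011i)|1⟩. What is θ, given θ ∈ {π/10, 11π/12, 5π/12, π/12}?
11π/12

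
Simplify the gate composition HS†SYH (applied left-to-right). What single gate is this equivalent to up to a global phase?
Y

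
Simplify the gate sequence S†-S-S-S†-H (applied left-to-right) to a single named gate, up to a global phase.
H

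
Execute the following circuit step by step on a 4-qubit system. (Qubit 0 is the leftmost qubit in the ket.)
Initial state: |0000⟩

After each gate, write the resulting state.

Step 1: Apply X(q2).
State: |0010⟩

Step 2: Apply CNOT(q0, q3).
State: |0010⟩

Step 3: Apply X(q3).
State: |0011⟩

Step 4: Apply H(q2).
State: 1/√2|0001⟩ - 1/√2|0011⟩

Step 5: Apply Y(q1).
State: (1/√2)i|0101⟩ - (1/√2)i|0111⟩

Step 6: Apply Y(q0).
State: -1/√2|1101⟩ + 1/√2|1111⟩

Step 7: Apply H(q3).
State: -1/2|1100⟩ + 1/2|1101⟩ + 1/2|1110⟩ - 1/2|1111⟩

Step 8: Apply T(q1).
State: (-1/√8 - (1/√8)i)|1100⟩ + (1/√8 + (1/√8)i)|1101⟩ + (1/√8 + (1/√8)i)|1110⟩ + (-1/√8 - (1/√8)i)|1111⟩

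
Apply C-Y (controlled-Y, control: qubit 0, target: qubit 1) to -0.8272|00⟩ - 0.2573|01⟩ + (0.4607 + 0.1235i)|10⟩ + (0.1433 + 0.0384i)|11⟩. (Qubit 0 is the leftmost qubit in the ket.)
-0.8272|00⟩ - 0.2573|01⟩ + (0.0384 - 0.1433i)|10⟩ + (-0.1235 + 0.4607i)|11⟩

C-Y leaves the control-|0⟩ kets |00⟩, |01⟩ unchanged and applies Y to qubit 1 on the control-|1⟩ pair (|10⟩, |11⟩).
Y = [[0, -i], [i, 0]].
With a = amp(|10⟩) = (0.4607 + 0.1235i) and b = amp(|11⟩) = (0.1433 + 0.0384i):
new amp(|10⟩) = (-i)·b = (0.0384 - 0.1433i)
new amp(|11⟩) = (i)·a = (-0.1235 + 0.4607i)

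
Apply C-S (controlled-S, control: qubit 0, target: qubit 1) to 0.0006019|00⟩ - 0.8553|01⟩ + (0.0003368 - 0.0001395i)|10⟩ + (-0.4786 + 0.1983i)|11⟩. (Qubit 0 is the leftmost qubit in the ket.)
0.0006019|00⟩ - 0.8553|01⟩ + (0.0003368 - 0.0001395i)|10⟩ + (-0.1983 - 0.4786i)|11⟩

C-S leaves the control-|0⟩ kets |00⟩, |01⟩ unchanged and applies S to qubit 1 on the control-|1⟩ pair (|10⟩, |11⟩).
S = [[1, 0], [0, i]].
With a = amp(|10⟩) = (0.0003368 - 0.0001395i) and b = amp(|11⟩) = (-0.4786 + 0.1983i):
new amp(|10⟩) = (1)·a = (0.0003368 - 0.0001395i)
new amp(|11⟩) = (i)·b = (-0.1983 - 0.4786i)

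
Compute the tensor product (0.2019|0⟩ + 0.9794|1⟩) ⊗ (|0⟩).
0.2019|00⟩ + 0.9794|10⟩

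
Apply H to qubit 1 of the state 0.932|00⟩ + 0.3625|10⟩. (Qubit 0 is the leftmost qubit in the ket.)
0.659|00⟩ + 0.659|01⟩ + 0.2563|10⟩ + 0.2563|11⟩

H on qubit 1 mixes each pair of kets that differ only in qubit 1: amplitudes (a, b) of (|…0…⟩, |…1…⟩) become ((a + b)/√2, (a − b)/√2). Kets absent from the input have amplitude 0.
(|00⟩, |01⟩): (a, b) = (0.932, 0) → (0.659, 0.659)
(|10⟩, |11⟩): (a, b) = (0.3625, 0) → (0.2563, 0.2563)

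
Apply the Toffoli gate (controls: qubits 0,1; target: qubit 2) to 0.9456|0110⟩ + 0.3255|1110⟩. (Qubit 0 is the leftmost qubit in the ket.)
0.9456|0110⟩ + 0.3255|1100⟩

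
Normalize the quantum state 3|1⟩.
|1⟩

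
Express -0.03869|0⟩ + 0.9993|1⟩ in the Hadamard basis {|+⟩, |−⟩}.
0.6793|+⟩ - 0.734|−⟩

With |ψ⟩ = α|0⟩ + β|1⟩, the Hadamard-basis coefficients are ⟨+|ψ⟩ = (α + β)/√2 and ⟨−|ψ⟩ = (α − β)/√2.
Here α = -0.03869, β = 0.9993: (α + β)/√2 = 0.6793, (α − β)/√2 = -0.734.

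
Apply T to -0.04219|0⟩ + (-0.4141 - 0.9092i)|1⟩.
-0.04219|0⟩ + (0.3501 - 0.9357i)|1⟩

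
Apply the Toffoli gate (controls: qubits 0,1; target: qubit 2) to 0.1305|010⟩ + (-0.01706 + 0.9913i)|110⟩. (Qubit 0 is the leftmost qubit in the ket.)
0.1305|010⟩ + (-0.01706 + 0.9913i)|111⟩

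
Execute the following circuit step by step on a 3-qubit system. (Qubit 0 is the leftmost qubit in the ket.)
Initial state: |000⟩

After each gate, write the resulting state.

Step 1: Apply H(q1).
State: 1/√2|000⟩ + 1/√2|010⟩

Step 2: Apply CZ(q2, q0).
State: 1/√2|000⟩ + 1/√2|010⟩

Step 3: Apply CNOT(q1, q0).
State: 1/√2|000⟩ + 1/√2|110⟩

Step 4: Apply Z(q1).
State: 1/√2|000⟩ - 1/√2|110⟩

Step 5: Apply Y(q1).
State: (1/√2)i|010⟩ + (1/√2)i|100⟩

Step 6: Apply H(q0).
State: (1/2)i|000⟩ + (1/2)i|010⟩ - (1/2)i|100⟩ + (1/2)i|110⟩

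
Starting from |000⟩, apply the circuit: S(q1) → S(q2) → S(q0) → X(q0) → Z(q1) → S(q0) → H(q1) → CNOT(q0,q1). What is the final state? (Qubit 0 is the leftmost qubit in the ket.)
(1/√2)i|100⟩ + (1/√2)i|110⟩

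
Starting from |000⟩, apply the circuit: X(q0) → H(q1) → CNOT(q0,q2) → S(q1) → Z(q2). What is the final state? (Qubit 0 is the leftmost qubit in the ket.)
-1/√2|101⟩ - (1/√2)i|111⟩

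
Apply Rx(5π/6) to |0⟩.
0.2588|0⟩ - 0.9659i|1⟩

Rx(5π/6) = [[cos(θ/2), −i·sin(θ/2)], [−i·sin(θ/2), cos(θ/2)]]; θ = 5π/6, cos(θ/2) ≈ 0.258819, sin(θ/2) ≈ 0.965926.
With a = amp(|0⟩) = 1 and b = amp(|1⟩) = 0:
new amp(|0⟩) = (0.258819)·a + (-0.965926i)·b = 0.2588
new amp(|1⟩) = (-0.965926i)·a + (0.258819)·b = -0.9659i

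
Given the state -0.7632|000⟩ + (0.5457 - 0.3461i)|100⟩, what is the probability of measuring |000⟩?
0.5825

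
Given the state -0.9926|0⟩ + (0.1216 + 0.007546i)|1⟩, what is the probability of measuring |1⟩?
0.01484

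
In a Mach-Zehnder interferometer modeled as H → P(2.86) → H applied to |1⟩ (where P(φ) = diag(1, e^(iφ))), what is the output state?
(0.9803 - 0.1389i)|0⟩ + (0.01969 + 0.1389i)|1⟩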